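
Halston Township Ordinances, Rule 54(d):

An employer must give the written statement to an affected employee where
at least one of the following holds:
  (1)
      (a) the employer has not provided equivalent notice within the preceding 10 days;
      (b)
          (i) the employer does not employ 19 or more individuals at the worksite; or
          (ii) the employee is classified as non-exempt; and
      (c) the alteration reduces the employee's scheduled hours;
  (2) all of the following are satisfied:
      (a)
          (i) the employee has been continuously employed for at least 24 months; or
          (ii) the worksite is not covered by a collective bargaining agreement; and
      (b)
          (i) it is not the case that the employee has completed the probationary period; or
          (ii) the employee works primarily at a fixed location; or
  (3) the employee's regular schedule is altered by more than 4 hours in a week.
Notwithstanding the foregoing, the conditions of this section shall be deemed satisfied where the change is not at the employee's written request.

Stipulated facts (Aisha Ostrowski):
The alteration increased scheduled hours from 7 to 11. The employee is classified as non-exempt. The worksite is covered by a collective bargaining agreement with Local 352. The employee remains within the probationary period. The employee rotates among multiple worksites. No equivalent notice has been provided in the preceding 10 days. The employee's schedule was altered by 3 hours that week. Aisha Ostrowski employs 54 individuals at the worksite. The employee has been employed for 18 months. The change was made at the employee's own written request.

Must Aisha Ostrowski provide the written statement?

(a) no recent notice — satisfied.
(i) not (≥ 19 at site) — not met.
(ii) non-exempt — met.
(b) = F OR T = true.
(c) hours reduced — not satisfied.
So (1) is not satisfied (T AND T AND F).
(i) tenure ≥ 24 mo. — not met.
(ii) no CBA — not met.
So (a) is not satisfied (F OR F).
(i) not (past probation) — holds.
(ii) fixed location — not met.
(b) = T OR F = true.
(2) = F AND T = false.
(3) schedule shift > 4h — not met.
Overall: F OR F OR F → false.
Exception (not employee-requested) — not satisfied.
Result: main false OR exception false → false.

No — not required.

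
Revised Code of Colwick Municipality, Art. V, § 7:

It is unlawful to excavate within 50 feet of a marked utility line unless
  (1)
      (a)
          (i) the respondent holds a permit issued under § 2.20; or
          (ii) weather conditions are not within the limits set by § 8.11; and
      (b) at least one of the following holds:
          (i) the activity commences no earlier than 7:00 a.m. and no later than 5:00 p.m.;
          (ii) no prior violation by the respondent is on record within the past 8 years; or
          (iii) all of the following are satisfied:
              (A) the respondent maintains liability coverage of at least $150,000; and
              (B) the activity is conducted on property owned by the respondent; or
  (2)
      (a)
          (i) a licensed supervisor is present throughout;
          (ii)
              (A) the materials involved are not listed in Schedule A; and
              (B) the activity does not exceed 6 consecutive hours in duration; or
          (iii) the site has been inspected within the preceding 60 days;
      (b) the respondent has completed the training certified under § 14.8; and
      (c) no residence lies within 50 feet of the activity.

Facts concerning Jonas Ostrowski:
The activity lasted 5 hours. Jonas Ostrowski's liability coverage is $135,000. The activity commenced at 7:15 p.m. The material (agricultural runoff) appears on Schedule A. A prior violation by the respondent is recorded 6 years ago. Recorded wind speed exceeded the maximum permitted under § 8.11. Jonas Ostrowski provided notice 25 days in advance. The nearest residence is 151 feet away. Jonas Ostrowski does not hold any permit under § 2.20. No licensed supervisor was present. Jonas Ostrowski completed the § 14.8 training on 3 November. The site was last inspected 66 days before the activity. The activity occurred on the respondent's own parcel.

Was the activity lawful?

(i) holds permit — fails.
(ii) not (weather ok) — satisfied.
(a): F OR T → true.
(i) start within hours — not met.
(ii) no prior violation — not met.
(A) coverage ≥ $150,000 — not met.
(B) own property — holds.
(iii) = F AND T = false.
(b): F OR F OR F → false.
(1): T AND F → false.
(i) supervisor present — fails.
(A) not (Schedule A material) — fails.
(B) ≤ 6 hrs duration — met.
(ii): F AND T → false.
(iii) site inspected — not satisfied.
(a): F OR F OR F → false.
(b) training certified — satisfied.
(c) no residence in 50 ft — met.
(2): F AND T AND T → false.
So Overall is not satisfied (F OR F).

No — unlawful.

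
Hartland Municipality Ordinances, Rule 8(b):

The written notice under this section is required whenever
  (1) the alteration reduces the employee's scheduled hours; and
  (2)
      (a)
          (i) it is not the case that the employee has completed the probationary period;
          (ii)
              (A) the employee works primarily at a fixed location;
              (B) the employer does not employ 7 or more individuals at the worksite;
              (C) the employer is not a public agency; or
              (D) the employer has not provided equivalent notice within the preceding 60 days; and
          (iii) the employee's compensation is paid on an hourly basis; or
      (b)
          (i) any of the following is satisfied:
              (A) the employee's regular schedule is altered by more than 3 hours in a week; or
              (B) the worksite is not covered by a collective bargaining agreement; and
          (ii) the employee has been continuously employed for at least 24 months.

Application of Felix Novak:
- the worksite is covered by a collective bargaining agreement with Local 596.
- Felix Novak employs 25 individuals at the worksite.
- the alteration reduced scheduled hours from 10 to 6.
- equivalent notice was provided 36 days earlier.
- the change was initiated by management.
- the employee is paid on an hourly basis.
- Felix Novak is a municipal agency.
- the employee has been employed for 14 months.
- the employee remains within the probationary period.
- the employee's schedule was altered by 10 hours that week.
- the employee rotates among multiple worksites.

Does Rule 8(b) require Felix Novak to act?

No — not required.

(1) hours reduced — met.
(i) not (past probation) — met.
(A) fixed location — not satisfied.
(B) not (≥ 7 at site) — fails.
(C) not (public agency) — fails.
(D) no recent notice — not satisfied.
So (ii) is not satisfied (F OR F OR F OR F).
(iii) hourly-paid — satisfied.
(a) = T AND F AND T = false.
(A) schedule shift > 3h — holds.
(B) no CBA — not met.
(i) = T OR F = true.
(ii) tenure ≥ 24 mo. — not met.
So (b) is not satisfied (T AND F).
(2): F OR F → false.
So Overall is not satisfied (T AND F).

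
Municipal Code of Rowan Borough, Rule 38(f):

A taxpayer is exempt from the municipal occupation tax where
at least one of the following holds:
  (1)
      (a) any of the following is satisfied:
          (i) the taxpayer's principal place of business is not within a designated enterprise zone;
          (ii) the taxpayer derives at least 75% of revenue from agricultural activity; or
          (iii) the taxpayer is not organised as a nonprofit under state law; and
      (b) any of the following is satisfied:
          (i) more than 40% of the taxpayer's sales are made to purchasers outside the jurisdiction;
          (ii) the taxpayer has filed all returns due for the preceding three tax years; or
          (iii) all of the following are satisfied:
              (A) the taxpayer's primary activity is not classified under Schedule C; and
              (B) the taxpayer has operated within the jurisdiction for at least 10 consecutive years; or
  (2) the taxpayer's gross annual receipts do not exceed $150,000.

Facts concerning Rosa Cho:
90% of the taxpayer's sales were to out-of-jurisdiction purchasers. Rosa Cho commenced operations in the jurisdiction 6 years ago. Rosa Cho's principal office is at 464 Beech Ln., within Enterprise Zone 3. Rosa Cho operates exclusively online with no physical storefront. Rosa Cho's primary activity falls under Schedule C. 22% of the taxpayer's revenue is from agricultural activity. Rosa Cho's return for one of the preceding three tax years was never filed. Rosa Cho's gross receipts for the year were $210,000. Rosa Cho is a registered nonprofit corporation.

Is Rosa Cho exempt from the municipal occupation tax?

(i) not (in enterprise zone) — not met.
(ii) ≥75% agricultural — not satisfied.
(iii) not (nonprofit) — fails.
(a): F OR F OR F → false.
(i) >40% out-of-jur. sales — satisfied.
(ii) returns current — fails.
(A) not (Schedule C activity) — not satisfied.
(B) ≥ 10 yrs in jurisdiction — not met.
(iii): F AND F → false.
So (b) is satisfied (T OR F OR F).
So (1) is not satisfied (F AND T).
(2) receipts ≤ $150,000 — fails.
Overall = F OR F = false.

No — not exempt.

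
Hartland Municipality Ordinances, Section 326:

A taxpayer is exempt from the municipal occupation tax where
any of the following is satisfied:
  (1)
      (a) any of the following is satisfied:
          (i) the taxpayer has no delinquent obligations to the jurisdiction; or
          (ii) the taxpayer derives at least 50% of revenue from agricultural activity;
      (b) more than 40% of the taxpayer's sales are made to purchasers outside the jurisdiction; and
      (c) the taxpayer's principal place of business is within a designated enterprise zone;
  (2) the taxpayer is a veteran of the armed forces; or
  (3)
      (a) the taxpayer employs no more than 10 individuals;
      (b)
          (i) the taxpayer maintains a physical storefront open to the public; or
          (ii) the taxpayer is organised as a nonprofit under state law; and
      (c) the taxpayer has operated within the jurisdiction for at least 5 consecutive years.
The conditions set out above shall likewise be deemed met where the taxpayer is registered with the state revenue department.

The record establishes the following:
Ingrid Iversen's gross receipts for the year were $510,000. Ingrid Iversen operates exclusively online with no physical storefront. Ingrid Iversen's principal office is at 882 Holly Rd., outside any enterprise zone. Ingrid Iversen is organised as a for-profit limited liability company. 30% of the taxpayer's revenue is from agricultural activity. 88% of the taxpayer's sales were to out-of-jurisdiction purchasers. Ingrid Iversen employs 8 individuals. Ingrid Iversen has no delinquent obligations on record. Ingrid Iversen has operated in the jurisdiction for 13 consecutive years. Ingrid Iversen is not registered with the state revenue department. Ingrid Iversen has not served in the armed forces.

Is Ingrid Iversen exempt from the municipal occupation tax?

No — not exempt.

(i) no delinquency — met.
(ii) ≥50% agricultural — not met.
(a) = T OR F = true.
(b) >40% out-of-jur. sales — met.
(c) in enterprise zone — fails.
So (1) is not satisfied (T AND T AND F).
(2) veteran — fails.
(a) ≤ 10 employees — holds.
(i) has storefront — fails.
(ii) nonprofit — not met.
So (b) is not satisfied (F OR F).
(c) ≥ 5 yrs in jurisdiction — met.
(3): T AND F AND T → false.
Overall = F OR F OR F = false.
Exception (state-registered) — not satisfied.
Result: main false OR exception false → false.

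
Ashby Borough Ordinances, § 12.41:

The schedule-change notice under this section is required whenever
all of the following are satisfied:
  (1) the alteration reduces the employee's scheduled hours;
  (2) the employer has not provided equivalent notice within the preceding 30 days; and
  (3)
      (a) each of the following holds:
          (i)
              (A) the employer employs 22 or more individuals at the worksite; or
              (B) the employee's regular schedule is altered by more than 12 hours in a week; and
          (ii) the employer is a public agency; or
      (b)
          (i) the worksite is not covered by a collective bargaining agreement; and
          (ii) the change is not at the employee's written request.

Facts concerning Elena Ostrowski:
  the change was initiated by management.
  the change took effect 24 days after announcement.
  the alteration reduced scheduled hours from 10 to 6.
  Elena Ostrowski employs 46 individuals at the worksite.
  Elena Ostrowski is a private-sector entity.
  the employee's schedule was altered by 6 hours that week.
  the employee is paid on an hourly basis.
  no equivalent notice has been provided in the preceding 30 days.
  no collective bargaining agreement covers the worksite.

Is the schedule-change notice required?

(1) hours reduced — satisfied.
(2) no recent notice — met.
(A) ≥ 22 at site — met.
(B) schedule shift > 12h — not met.
(i) = T OR F = true.
(ii) public agency — not met.
(a): T AND F → false.
(i) no CBA — satisfied.
(ii) not employee-requested — satisfied.
So (b) is satisfied (T AND T).
(3): F OR T → true.
Overall = T AND T AND T = true.

Yes — required.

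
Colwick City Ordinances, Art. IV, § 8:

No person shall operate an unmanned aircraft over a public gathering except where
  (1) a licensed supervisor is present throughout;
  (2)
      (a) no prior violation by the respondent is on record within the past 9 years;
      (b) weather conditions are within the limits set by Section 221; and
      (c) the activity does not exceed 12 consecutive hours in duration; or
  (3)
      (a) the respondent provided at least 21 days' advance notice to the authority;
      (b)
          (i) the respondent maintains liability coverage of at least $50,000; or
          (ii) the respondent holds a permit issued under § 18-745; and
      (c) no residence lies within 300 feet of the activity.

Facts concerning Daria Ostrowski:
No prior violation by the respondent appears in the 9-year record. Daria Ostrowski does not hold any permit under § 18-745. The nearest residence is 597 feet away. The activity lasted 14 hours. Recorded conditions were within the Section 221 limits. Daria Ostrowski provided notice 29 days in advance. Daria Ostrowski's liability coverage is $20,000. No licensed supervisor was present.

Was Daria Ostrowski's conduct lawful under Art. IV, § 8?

No — unlawful.

(1) supervisor present — fails.
(a) no prior violation — holds.
(b) weather ok — holds.
(c) ≤ 12 hrs duration — fails.
(2): T AND T AND F → false.
(a) ≥21 days' notice — holds.
(i) coverage ≥ $50,000 — fails.
(ii) holds permit — not satisfied.
So (b) is not satisfied (F OR F).
(c) no residence in 300 ft — satisfied.
(3) = T AND F AND T = false.
Overall = F OR F OR F = false.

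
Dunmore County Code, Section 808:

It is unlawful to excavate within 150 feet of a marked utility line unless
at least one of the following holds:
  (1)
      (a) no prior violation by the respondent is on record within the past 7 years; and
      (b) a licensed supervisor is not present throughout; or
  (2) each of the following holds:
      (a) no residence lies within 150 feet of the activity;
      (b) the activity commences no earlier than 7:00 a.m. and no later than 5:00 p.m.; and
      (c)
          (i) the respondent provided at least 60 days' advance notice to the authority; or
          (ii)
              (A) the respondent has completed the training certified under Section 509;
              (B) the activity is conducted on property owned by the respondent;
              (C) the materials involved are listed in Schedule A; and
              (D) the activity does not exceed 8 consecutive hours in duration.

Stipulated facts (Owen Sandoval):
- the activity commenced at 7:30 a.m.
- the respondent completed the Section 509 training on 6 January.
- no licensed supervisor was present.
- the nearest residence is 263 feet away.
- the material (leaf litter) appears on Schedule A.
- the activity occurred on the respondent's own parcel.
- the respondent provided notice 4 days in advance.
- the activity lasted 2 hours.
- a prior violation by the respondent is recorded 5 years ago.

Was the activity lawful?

Yes — lawful.

(a) no prior violation — not met.
(b) not (supervisor present) — met.
So (1) is not satisfied (F AND T).
(a) no residence in 150 ft — met.
(b) start within hours — holds.
(i) ≥60 days' notice — fails.
(A) training certified — holds.
(B) own property — holds.
(C) Schedule A material — met.
(D) ≤ 8 hrs duration — met.
(ii): T AND T AND T AND T → true.
So (c) is satisfied (F OR T).
(2) = T AND T AND T = true.
So Overall is satisfied (F OR T).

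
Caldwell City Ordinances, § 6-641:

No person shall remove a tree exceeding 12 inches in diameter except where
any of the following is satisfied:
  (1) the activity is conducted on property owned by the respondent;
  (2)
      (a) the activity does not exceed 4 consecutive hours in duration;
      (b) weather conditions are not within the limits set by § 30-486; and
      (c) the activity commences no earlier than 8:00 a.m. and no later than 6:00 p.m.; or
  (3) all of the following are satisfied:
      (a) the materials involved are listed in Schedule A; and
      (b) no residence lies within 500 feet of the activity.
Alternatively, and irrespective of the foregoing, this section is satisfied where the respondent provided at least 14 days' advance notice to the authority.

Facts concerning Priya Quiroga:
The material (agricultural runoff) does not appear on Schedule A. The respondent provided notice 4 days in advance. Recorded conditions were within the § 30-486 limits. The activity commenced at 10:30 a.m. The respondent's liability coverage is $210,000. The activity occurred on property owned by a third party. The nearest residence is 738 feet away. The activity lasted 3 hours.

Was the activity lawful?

No — unlawful.

(1) own property — not met.
(a) ≤ 4 hrs duration — holds.
(b) not (weather ok) — not met.
(c) start within hours — holds.
So (2) is not satisfied (T AND F AND T).
(a) Schedule A material — not met.
(b) no residence in 500 ft — satisfied.
So (3) is not satisfied (F AND T).
Overall = F OR F OR F = false.
Exception (≥14 days' notice) — not satisfied.
Result: main false OR exception false → false.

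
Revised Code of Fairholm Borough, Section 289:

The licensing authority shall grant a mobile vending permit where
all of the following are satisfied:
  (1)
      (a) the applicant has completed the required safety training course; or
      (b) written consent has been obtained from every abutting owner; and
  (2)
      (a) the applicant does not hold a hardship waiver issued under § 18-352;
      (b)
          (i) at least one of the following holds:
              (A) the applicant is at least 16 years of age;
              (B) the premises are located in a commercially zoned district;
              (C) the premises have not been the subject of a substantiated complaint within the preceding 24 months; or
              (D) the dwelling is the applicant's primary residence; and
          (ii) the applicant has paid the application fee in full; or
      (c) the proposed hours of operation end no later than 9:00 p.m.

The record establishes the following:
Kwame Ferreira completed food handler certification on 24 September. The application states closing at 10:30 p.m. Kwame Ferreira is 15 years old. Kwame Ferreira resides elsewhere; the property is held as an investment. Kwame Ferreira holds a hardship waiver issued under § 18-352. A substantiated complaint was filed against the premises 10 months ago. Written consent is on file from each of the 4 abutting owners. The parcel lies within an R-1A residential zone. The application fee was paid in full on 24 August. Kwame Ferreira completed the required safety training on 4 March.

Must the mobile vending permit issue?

(a) safety training — met.
(b) all abutters consent — met.
So (1) is satisfied (T OR T).
(a) not (hardship waiver) — fails.
(A) age ≥ 16 — not met.
(B) commercially zoned — fails.
(C) no complaint in 24 mo. — not met.
(D) primary residence — fails.
(i): F OR F OR F OR F → false.
(ii) fee paid — met.
(b): F AND T → false.
(c) closes by 9 p.m. — fails.
(2): F OR F OR F → false.
Overall = T AND F = false.

No — denied.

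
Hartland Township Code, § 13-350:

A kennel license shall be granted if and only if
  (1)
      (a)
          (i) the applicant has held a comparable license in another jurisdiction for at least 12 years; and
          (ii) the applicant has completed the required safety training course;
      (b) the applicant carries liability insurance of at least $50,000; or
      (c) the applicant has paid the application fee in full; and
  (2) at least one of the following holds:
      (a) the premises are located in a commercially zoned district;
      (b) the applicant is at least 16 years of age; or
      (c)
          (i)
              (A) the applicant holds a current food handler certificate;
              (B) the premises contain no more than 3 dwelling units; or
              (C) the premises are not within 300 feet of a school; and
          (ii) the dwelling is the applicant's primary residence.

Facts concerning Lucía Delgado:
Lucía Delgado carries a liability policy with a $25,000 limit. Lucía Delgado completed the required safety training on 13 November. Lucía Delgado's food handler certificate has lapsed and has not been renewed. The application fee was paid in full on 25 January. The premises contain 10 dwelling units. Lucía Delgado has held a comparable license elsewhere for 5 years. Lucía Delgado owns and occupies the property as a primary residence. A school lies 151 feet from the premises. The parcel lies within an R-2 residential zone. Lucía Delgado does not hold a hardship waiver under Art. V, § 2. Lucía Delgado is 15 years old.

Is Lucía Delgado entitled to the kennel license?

(i) prior license ≥ 12 yr — fails.
(ii) safety training — satisfied.
(a) = F AND T = false.
(b) insurance ≥ $50,000 — fails.
(c) fee paid — holds.
(1): F OR F OR T → true.
(a) commercially zoned — not satisfied.
(b) age ≥ 16 — not met.
(A) food handler cert. — not met.
(B) ≤ 3 units — fails.
(C) ≥300 ft from school — not satisfied.
(i): F OR F OR F → false.
(ii) primary residence — holds.
So (c) is not satisfied (F AND T).
So (2) is not satisfied (F OR F OR F).
So Overall is not satisfied (T AND F).

No — denied.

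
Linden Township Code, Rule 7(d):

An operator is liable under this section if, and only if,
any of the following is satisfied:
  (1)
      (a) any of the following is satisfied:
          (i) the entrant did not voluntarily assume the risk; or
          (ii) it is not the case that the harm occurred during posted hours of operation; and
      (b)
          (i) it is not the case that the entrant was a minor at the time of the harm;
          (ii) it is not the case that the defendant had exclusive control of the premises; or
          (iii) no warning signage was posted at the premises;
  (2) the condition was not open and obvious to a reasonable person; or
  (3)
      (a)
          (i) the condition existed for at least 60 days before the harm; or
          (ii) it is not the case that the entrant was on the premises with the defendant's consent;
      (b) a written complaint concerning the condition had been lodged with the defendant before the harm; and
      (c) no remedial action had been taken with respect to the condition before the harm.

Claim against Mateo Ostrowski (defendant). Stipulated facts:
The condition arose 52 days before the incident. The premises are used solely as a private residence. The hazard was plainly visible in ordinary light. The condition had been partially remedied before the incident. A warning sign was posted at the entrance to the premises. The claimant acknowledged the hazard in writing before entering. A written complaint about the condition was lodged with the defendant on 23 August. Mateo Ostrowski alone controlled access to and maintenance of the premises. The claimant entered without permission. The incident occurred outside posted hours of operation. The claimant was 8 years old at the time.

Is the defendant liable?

No — not liable.

(i) no assumed risk — not satisfied.
(ii) not (during posted hours) — satisfied.
(a) = F OR T = true.
(i) not (entrant a minor) — not met.
(ii) not (exclusive control) — fails.
(iii) no signage posted — not satisfied.
So (b) is not satisfied (F OR F OR F).
(1): T AND F → false.
(2) not open/obvious — not met.
(i) condition ≥60 days old — fails.
(ii) not (consent to enter) — holds.
(a) = F OR T = true.
(b) complaint lodged — holds.
(c) no remedial action — not satisfied.
(3) = T AND T AND F = false.
Overall = F OR F OR F = false.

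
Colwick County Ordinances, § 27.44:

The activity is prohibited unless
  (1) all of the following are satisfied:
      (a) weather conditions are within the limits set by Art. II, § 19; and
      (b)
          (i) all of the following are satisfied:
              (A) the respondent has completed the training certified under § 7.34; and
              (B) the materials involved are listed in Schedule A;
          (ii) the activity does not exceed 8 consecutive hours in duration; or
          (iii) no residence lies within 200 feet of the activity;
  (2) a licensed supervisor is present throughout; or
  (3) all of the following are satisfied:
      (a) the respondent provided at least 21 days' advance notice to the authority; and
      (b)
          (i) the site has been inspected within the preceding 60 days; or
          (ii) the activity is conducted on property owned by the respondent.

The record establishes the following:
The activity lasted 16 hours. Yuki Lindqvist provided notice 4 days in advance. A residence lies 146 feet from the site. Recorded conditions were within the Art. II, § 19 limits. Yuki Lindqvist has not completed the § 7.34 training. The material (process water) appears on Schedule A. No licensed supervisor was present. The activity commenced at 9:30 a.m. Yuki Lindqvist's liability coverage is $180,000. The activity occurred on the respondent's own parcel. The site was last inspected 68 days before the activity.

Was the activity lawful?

No — unlawful.

(a) weather ok — met.
(A) training certified — not satisfied.
(B) Schedule A material — satisfied.
(i): F AND T → false.
(ii) ≤ 8 hrs duration — fails.
(iii) no residence in 200 ft — not satisfied.
So (b) is not satisfied (F OR F OR F).
So (1) is not satisfied (T AND F).
(2) supervisor present — fails.
(a) ≥21 days' notice — not met.
(i) site inspected — not satisfied.
(ii) own property — satisfied.
So (b) is satisfied (F OR T).
So (3) is not satisfied (F AND T).
Overall: F OR F OR F → false.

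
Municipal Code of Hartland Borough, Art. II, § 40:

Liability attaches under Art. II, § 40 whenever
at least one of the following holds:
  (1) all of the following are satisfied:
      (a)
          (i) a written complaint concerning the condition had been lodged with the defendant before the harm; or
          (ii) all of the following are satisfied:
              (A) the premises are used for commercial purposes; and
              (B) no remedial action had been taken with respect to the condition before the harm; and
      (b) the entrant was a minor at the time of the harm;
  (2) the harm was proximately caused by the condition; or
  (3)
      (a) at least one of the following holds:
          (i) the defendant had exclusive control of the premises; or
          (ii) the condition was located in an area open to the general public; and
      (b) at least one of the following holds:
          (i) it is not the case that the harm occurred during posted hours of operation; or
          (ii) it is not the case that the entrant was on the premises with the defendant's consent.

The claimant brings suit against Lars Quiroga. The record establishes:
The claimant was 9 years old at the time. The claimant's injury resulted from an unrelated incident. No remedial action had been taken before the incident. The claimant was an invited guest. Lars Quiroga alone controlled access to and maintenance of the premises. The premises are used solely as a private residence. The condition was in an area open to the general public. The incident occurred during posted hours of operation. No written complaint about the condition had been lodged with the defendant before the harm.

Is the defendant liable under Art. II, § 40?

(i) complaint lodged — not met.
(A) commercial use — not met.
(B) no remedial action — holds.
(ii): F AND T → false.
So (a) is not satisfied (F OR F).
(b) entrant a minor — satisfied.
(1): F AND T → false.
(2) proximate cause — fails.
(i) exclusive control — holds.
(ii) public area — holds.
(a) = T OR T = true.
(i) not (during posted hours) — not satisfied.
(ii) not (consent to enter) — not met.
(b): F OR F → false.
(3) = T AND F = false.
Overall = F OR F OR F = false.

No — not liable.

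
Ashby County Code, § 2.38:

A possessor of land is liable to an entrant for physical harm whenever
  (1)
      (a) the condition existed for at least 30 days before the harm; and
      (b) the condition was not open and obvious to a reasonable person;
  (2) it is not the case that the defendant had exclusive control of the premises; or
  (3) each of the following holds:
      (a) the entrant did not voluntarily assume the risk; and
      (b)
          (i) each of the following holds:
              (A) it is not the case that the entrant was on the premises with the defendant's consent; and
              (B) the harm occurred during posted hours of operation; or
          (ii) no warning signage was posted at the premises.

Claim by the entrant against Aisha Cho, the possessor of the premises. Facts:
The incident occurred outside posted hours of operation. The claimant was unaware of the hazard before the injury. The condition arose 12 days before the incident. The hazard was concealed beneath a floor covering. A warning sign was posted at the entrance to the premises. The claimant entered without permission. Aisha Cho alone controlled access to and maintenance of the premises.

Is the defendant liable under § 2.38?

(a) condition ≥30 days old — fails.
(b) not open/obvious — satisfied.
(1): F AND T → false.
(2) not (exclusive control) — not met.
(a) no assumed risk — met.
(A) not (consent to enter) — holds.
(B) during posted hours — fails.
So (i) is not satisfied (T AND F).
(ii) no signage posted — not satisfied.
So (b) is not satisfied (F OR F).
(3): T AND F → false.
Overall: F OR F OR F → false.

No — not liable.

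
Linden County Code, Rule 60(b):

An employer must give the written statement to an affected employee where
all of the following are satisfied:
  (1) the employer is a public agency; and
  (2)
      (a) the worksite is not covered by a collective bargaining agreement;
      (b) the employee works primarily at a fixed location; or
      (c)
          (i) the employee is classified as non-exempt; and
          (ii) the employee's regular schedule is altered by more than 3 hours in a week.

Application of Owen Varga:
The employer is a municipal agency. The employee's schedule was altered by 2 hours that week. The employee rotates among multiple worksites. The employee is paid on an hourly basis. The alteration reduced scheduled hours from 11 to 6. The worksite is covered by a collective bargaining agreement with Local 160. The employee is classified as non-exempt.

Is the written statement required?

(1) public agency — met.
(a) no CBA — fails.
(b) fixed location — fails.
(i) non-exempt — holds.
(ii) schedule shift > 3h — fails.
So (c) is not satisfied (T AND F).
(2): F OR F OR F → false.
Overall: T AND F → false.

No — not required.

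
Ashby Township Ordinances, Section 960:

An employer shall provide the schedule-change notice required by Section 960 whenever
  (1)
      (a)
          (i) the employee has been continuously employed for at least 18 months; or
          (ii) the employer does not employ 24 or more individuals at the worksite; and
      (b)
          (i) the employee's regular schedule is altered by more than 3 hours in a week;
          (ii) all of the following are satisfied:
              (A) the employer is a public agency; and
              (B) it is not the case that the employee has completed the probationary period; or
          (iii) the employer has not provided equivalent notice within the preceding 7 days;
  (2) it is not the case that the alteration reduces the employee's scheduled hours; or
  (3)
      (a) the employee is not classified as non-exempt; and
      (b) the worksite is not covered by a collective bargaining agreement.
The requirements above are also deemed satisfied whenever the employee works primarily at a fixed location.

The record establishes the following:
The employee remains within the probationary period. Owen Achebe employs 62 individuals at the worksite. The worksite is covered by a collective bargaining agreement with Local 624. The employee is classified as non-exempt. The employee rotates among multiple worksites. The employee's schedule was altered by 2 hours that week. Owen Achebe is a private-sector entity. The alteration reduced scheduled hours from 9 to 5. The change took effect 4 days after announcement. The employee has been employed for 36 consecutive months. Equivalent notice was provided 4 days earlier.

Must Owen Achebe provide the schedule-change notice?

No — not required.

(i) tenure ≥ 18 mo. — met.
(ii) not (≥ 24 at site) — fails.
(a): T OR F → true.
(i) schedule shift > 3h — fails.
(A) public agency — not satisfied.
(B) not (past probation) — satisfied.
So (ii) is not satisfied (F AND T).
(iii) no recent notice — not met.
(b): F OR F OR F → false.
So (1) is not satisfied (T AND F).
(2) not (hours reduced) — not satisfied.
(a) not (non-exempt) — not met.
(b) no CBA — fails.
(3) = F AND F = false.
Overall = F OR F OR F = false.
Exception (fixed location) — not satisfied.
Result: main false OR exception false → false.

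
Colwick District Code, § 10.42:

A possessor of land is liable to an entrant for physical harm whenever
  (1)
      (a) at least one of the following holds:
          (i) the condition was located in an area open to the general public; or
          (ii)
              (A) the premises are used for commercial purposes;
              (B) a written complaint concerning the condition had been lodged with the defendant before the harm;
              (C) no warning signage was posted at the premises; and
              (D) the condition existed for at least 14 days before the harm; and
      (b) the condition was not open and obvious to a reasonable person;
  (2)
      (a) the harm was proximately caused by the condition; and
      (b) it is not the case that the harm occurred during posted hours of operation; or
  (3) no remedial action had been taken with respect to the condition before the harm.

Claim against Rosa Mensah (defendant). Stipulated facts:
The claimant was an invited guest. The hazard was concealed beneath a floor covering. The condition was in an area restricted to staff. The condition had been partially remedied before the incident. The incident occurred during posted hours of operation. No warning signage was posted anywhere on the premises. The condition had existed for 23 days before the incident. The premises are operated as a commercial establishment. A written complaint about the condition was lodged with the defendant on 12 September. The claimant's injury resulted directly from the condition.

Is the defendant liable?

Yes — liable.

(i) public area — fails.
(A) commercial use — satisfied.
(B) complaint lodged — met.
(C) no signage posted — met.
(D) condition ≥14 days old — holds.
So (ii) is satisfied (T AND T AND T AND T).
(a): F OR T → true.
(b) not open/obvious — satisfied.
(1): T AND T → true.
(a) proximate cause — satisfied.
(b) not (during posted hours) — fails.
So (2) is not satisfied (T AND F).
(3) no remedial action — not satisfied.
Overall = T OR F OR F = true.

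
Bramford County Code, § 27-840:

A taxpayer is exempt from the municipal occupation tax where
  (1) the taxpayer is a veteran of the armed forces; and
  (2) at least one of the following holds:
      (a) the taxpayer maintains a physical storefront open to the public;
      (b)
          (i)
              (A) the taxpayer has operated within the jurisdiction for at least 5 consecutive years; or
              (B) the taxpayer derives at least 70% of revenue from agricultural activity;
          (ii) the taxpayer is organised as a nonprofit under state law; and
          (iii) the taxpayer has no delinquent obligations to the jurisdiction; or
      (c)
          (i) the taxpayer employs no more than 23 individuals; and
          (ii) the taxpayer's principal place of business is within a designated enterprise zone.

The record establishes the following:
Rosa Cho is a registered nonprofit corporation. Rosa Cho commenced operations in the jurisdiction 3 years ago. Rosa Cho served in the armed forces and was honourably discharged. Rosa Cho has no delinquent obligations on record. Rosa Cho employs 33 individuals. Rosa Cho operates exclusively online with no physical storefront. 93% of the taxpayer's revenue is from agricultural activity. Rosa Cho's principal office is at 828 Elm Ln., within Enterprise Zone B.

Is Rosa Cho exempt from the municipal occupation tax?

(1) veteran — met.
(a) has storefront — not met.
(A) ≥ 5 yrs in jurisdiction — fails.
(B) ≥70% agricultural — met.
(i) = F OR T = true.
(ii) nonprofit — met.
(iii) no delinquency — satisfied.
So (b) is satisfied (T AND T AND T).
(i) ≤ 23 employees — not satisfied.
(ii) in enterprise zone — met.
(c): F AND T → false.
(2): F OR T OR F → true.
Overall = T AND T = true.

Yes — exempt.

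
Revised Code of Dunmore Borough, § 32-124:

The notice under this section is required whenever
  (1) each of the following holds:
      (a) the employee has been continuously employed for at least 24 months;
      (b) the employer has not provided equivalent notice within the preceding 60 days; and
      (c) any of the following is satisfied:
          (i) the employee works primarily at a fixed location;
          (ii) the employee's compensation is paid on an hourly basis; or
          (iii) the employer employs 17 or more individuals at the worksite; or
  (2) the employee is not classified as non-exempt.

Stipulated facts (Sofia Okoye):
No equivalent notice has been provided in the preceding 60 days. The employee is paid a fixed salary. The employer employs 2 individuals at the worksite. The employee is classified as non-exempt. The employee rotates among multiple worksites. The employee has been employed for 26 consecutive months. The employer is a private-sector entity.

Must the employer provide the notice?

No — not required.

(a) tenure ≥ 24 mo. — satisfied.
(b) no recent notice — satisfied.
(i) fixed location — fails.
(ii) hourly-paid — fails.
(iii) ≥ 17 at site — fails.
(c): F OR F OR F → false.
So (1) is not satisfied (T AND T AND F).
(2) not (non-exempt) — not met.
Overall: F OR F → false.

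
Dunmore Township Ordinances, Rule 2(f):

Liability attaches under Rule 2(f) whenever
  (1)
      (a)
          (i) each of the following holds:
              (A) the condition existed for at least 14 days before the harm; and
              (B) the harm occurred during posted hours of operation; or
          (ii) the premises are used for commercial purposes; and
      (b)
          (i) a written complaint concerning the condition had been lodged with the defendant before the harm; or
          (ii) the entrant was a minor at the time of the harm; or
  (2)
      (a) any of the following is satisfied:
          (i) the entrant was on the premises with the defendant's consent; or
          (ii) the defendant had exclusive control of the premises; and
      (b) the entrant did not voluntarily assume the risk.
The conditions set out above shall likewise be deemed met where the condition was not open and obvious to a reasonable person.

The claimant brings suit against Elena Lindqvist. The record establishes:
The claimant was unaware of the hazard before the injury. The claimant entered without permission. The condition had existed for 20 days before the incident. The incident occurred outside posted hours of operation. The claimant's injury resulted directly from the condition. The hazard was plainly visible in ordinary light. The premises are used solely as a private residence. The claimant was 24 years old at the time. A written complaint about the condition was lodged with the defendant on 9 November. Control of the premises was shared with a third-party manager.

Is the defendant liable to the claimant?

No — not liable.

(A) condition ≥14 days old — holds.
(B) during posted hours — not met.
So (i) is not satisfied (T AND F).
(ii) commercial use — not satisfied.
(a) = F OR F = false.
(i) complaint lodged — holds.
(ii) entrant a minor — fails.
So (b) is satisfied (T OR F).
(1): F AND T → false.
(i) consent to enter — not met.
(ii) exclusive control — not met.
(a) = F OR F = false.
(b) no assumed risk — met.
So (2) is not satisfied (F AND T).
So Overall is not satisfied (F OR F).
Exception (not open/obvious) — not satisfied.
Result: main false OR exception false → false.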